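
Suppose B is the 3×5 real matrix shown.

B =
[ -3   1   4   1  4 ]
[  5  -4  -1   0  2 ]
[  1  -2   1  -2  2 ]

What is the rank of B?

Row reduce to echelon form.
R2 ← R2 + (5/3)·R1: [0, -7/3, 17/3, 5/3, 26/3]
R3 ← R3 + (1/3)·R1: [0, -5/3, 7/3, -5/3, 10/3]
R3 ← R3 − (5/7)·R2: [0, 0, -12/7, -20/7, -20/7]
Echelon form has 3 nonzero rows, so rank(B) = 3.

3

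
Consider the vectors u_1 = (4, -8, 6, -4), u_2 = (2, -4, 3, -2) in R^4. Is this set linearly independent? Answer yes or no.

no

Form the matrix with these vectors as rows and row reduce.
R2 ← R2 − (1/2)·R1: [0, 0, 0, 0]
1 nonzero row, so the 2 vectors span a space of dimension 1.
Since 1 < 2, the vectors are linearly dependent.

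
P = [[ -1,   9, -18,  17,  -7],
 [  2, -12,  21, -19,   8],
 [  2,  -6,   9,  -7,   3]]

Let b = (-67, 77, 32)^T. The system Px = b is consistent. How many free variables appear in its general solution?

2

Row reduce the augmented matrix [P | b].
R2 ← R2 + (2)·R1: [0, 6, -15, 15, -6, -57]
R3 ← R3 + (2)·R1: [0, 12, -27, 27, -11, -102]
R3 ← R3 − (2)·R2: [0, 0, 3, -3, 1, 12]
The echelon form has 3 nonzero rows, and every pivot lies in the first 5 columns, so rank(P) = rank([P|b]) = 3.
The system is consistent.
Free variables = (unknowns) − (rank) = 5 − 3 = 2.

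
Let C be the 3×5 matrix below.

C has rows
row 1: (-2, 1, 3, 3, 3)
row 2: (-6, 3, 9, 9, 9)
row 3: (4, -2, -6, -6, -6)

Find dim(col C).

1

Row reduce to echelon form.
R2 ← R2 − (3)·R1: [0, 0, 0, 0, 0]
R3 ← R3 + (2)·R1: [0, 0, 0, 0, 0]
Echelon form has 1 nonzero row, so rank(C) = 1.
The column space has dimension equal to the rank: 1.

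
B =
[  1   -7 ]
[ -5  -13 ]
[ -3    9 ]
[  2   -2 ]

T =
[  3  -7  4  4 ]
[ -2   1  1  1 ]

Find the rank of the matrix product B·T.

2

First compute BT:
[[ 17, -14,  -3,  -3],
 [ 11,  22, -33, -33],
 [-27,  30,  -3,  -3],
 [ 10, -16,   6,   6]]
Now row reduce the product.
R2 ← R2 − (11/17)·R1: [0, 528/17, -528/17, -528/17]
R3 ← R3 + (27/17)·R1: [0, 132/17, -132/17, -132/17]
R4 ← R4 − (10/17)·R1: [0, -132/17, 132/17, 132/17]
R3 ← R3 − (1/4)·R2: [0, 0, 0, 0]
R4 ← R4 + (1/4)·R2: [0, 0, 0, 0]
2 nonzero rows, so rank(BT) = 2.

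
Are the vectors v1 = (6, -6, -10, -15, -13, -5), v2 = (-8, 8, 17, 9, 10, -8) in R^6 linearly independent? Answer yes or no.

Form the matrix with these vectors as rows and row reduce.
R2 ← R2 + (4/3)·R1: [0, 0, 11/3, -11, -22/3, -44/3]
2 nonzero rows, so the 2 vectors span a space of dimension 2.
Since 2 = 2, the vectors are linearly independent.

yes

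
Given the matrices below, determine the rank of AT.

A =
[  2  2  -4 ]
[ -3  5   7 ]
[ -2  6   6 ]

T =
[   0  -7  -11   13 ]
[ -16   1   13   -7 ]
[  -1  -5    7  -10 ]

3

First compute AT:
[[-28,   8, -24,  52],
 [-87,  -9, 147, -144],
 [-102, -10, 142, -128]]
Now row reduce the product.
R2 ← R2 − (87/28)·R1: [0, -237/7, 1551/7, -2139/7]
R3 ← R3 − (51/14)·R1: [0, -274/7, 1606/7, -2222/7]
R3 ← R3 − (274/237)·R2: [0, 0, -2112/79, 2832/79]
3 nonzero rows, so rank(AT) = 3.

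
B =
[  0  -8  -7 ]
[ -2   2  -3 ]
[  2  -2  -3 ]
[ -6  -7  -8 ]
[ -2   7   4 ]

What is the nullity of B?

Row reduce to echelon form.
Swap R1 ↔ R2
R3 ← R3 + R1: [0, 0, -6]
R4 ← R4 − (3)·R1: [0, -13, 1]
R5 ← R5 − R1: [0, 5, 7]
R4 ← R4 − (13/8)·R2: [0, 0, 99/8]
R5 ← R5 + (5/8)·R2: [0, 0, 21/8]
R4 ← R4 + (33/16)·R3: [0, 0, 0]
R5 ← R5 + (7/16)·R3: [0, 0, 0]
3 nonzero rows, so rank(B) = 3.
B has 3 columns; by rank–nullity, nullity = 3 − 3 = 0.

0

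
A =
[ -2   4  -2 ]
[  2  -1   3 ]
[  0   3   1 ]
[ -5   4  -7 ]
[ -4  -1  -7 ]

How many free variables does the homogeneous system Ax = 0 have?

Row reduce to echelon form.
R2 ← R2 + R1: [0, 3, 1]
R4 ← R4 − (5/2)·R1: [0, -6, -2]
R5 ← R5 − (2)·R1: [0, -9, -3]
R3 ← R3 − R2: [0, 0, 0]
R4 ← R4 + (2)·R2: [0, 0, 0]
R5 ← R5 + (3)·R2: [0, 0, 0]
2 nonzero rows, so rank(A) = 2.
A has 3 columns; by rank–nullity, nullity = 3 − 2 = 1.

1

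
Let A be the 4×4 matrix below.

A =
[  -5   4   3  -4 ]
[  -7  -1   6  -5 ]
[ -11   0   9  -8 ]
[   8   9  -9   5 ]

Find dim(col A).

Row reduce to echelon form.
R2 ← R2 − (7/5)·R1: [0, -33/5, 9/5, 3/5]
R3 ← R3 − (11/5)·R1: [0, -44/5, 12/5, 4/5]
R4 ← R4 + (8/5)·R1: [0, 77/5, -21/5, -7/5]
R3 ← R3 − (4/3)·R2: [0, 0, 0, 0]
R4 ← R4 + (7/3)·R2: [0, 0, 0, 0]
Echelon form has 2 nonzero rows, so rank(A) = 2.
The column space has dimension equal to the rank: 2.

2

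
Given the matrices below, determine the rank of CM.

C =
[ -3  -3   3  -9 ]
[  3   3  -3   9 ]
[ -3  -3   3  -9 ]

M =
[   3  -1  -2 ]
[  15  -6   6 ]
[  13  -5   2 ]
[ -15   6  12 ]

First compute CM:
[[120, -48, -114],
 [-120,  48, 114],
 [120, -48, -114]]
Now row reduce the product.
R2 ← R2 + R1: [0, 0, 0]
R3 ← R3 − R1: [0, 0, 0]
1 nonzero row, so rank(CM) = 1.

1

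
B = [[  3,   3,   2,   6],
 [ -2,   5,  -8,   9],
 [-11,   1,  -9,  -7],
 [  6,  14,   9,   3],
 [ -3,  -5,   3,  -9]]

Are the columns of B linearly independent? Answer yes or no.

Row reduce B to echelon form.
R2 ← R2 + (2/3)·R1: [0, 7, -20/3, 13]
R3 ← R3 + (11/3)·R1: [0, 12, -5/3, 15]
R4 ← R4 − (2)·R1: [0, 8, 5, -9]
R5 ← R5 + R1: [0, -2, 5, -3]
R3 ← R3 − (12/7)·R2: [0, 0, 205/21, -51/7]
R4 ← R4 − (8/7)·R2: [0, 0, 265/21, -167/7]
R5 ← R5 + (2/7)·R2: [0, 0, 65/21, 5/7]
R4 ← R4 − (53/41)·R3: [0, 0, 0, -592/41]
R5 ← R5 − (13/41)·R3: [0, 0, 0, 124/41]
R5 ← R5 + (31/148)·R4: [0, 0, 0, 0]
4 pivots among 4 columns.
Every column is a pivot column, so the columns are linearly independent.

yes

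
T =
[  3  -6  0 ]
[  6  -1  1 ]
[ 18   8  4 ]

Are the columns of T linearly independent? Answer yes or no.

Row reduce T to echelon form.
R2 ← R2 − (2)·R1: [0, 11, 1]
R3 ← R3 − (6)·R1: [0, 44, 4]
R3 ← R3 − (4)·R2: [0, 0, 0]
2 pivots among 3 columns.
Only 2 < 3 pivot columns, so the columns are linearly dependent.

no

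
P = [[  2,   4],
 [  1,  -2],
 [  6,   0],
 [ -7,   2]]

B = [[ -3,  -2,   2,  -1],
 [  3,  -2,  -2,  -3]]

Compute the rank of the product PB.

2

First compute PB:
[[  6, -12,  -4, -14],
 [ -9,   2,   6,   5],
 [-18, -12,  12,  -6],
 [ 27,  10, -18,   1]]
Now row reduce the product.
R2 ← R2 + (3/2)·R1: [0, -16, 0, -16]
R3 ← R3 + (3)·R1: [0, -48, 0, -48]
R4 ← R4 − (9/2)·R1: [0, 64, 0, 64]
R3 ← R3 − (3)·R2: [0, 0, 0, 0]
R4 ← R4 + (4)·R2: [0, 0, 0, 0]
2 nonzero rows, so rank(PB) = 2.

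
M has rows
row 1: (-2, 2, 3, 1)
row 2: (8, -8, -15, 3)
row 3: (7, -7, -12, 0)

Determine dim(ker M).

Row reduce to echelon form.
R2 ← R2 + (4)·R1: [0, 0, -3, 7]
R3 ← R3 + (7/2)·R1: [0, 0, -3/2, 7/2]
R3 ← R3 − (1/2)·R2: [0, 0, 0, 0]
2 nonzero rows, so rank(M) = 2.
M has 4 columns; by rank–nullity, nullity = 4 − 2 = 2.

2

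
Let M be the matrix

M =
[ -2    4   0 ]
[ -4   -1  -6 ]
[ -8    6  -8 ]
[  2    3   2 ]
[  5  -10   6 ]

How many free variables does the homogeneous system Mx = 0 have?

Row reduce to echelon form.
R2 ← R2 − (2)·R1: [0, -9, -6]
R3 ← R3 − (4)·R1: [0, -10, -8]
R4 ← R4 + R1: [0, 7, 2]
R5 ← R5 + (5/2)·R1: [0, 0, 6]
R3 ← R3 − (10/9)·R2: [0, 0, -4/3]
R4 ← R4 + (7/9)·R2: [0, 0, -8/3]
R4 ← R4 − (2)·R3: [0, 0, 0]
R5 ← R5 + (9/2)·R3: [0, 0, 0]
3 nonzero rows, so rank(M) = 3.
M has 3 columns; by rank–nullity, nullity = 3 − 3 = 0.

0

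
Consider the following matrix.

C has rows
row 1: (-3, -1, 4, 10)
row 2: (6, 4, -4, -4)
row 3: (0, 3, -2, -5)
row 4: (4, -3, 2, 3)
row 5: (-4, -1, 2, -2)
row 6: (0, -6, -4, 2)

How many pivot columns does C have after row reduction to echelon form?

4

Row reduce to echelon form.
R2 ← R2 + (2)·R1: [0, 2, 4, 16]
R4 ← R4 + (4/3)·R1: [0, -13/3, 22/3, 49/3]
R5 ← R5 − (4/3)·R1: [0, 1/3, -10/3, -46/3]
R3 ← R3 − (3/2)·R2: [0, 0, -8, -29]
R4 ← R4 + (13/6)·R2: [0, 0, 16, 51]
R5 ← R5 − (1/6)·R2: [0, 0, -4, -18]
R6 ← R6 + (3)·R2: [0, 0, 8, 50]
R4 ← R4 + (2)·R3: [0, 0, 0, -7]
R5 ← R5 − (1/2)·R3: [0, 0, 0, -7/2]
R6 ← R6 + R3: [0, 0, 0, 21]
R5 ← R5 − (1/2)·R4: [0, 0, 0, 0]
R6 ← R6 + (3)·R4: [0, 0, 0, 0]
Echelon form has 4 nonzero rows, so rank(C) = 4.
Each nonzero row contributes one pivot column: 4 pivot columns.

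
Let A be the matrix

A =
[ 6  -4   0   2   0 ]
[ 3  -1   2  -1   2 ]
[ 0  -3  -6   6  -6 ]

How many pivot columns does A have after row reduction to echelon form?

Row reduce to echelon form.
R2 ← R2 − (1/2)·R1: [0, 1, 2, -2, 2]
R3 ← R3 + (3)·R2: [0, 0, 0, 0, 0]
Echelon form has 2 nonzero rows, so rank(A) = 2.
Each nonzero row contributes one pivot column: 2 pivot columns.

2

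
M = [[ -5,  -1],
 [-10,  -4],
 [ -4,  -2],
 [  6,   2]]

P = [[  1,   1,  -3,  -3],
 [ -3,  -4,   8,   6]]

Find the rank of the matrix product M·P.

First compute MP:
[[ -2,  -1,   7,   9],
 [  2,   6,  -2,   6],
 [  2,   4,  -4,   0],
 [  0,  -2,  -2,  -6]]
Now row reduce the product.
R2 ← R2 + R1: [0, 5, 5, 15]
R3 ← R3 + R1: [0, 3, 3, 9]
R3 ← R3 − (3/5)·R2: [0, 0, 0, 0]
R4 ← R4 + (2/5)·R2: [0, 0, 0, 0]
2 nonzero rows, so rank(MP) = 2.

2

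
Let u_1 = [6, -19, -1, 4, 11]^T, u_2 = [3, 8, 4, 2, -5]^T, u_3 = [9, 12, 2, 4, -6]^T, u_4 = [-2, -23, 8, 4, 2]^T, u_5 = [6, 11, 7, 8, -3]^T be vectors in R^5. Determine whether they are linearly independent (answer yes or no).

Form the matrix with these vectors as rows and row reduce.
R2 ← R2 − (1/2)·R1: [0, 35/2, 9/2, 0, -21/2]
R3 ← R3 − (3/2)·R1: [0, 81/2, 7/2, -2, -45/2]
R4 ← R4 + (1/3)·R1: [0, -88/3, 23/3, 16/3, 17/3]
R5 ← R5 − R1: [0, 30, 8, 4, -14]
R3 ← R3 − (81/35)·R2: [0, 0, -242/35, -2, 9/5]
R4 ← R4 + (176/105)·R2: [0, 0, 1597/105, 16/3, -179/15]
R5 ← R5 − (12/7)·R2: [0, 0, 2/7, 4, 4]
R4 ← R4 + (1597/726)·R3: [0, 0, 0, 113/121, -5789/726]
R5 ← R5 + (5/121)·R3: [0, 0, 0, 474/121, 493/121]
R5 ← R5 − (474/113)·R4: [0, 0, 0, 0, 4240/113]
5 nonzero rows, so the 5 vectors span a space of dimension 5.
Since 5 = 5, the vectors are linearly independent.

yes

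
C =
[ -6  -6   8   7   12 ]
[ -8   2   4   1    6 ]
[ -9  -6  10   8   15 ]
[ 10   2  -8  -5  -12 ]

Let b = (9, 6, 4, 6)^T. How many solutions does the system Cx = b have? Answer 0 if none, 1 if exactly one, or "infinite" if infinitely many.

0

Row reduce the augmented matrix [C | b].
R2 ← R2 − (4/3)·R1: [0, 10, -20/3, -25/3, -10, -6]
R3 ← R3 − (3/2)·R1: [0, 3, -2, -5/2, -3, -19/2]
R4 ← R4 + (5/3)·R1: [0, -8, 16/3, 20/3, 8, 21]
R3 ← R3 − (3/10)·R2: [0, 0, 0, 0, 0, -77/10]
R4 ← R4 + (4/5)·R2: [0, 0, 0, 0, 0, 81/5]
R4 ← R4 + (162/77)·R3: [0, 0, 0, 0, 0, 0]
The echelon form has 3 nonzero rows; the last pivot sits in the augmented column, so rank(C) = 2 but rank([C|b]) = 3.
Since the ranks differ, the system is inconsistent.
It has no solutions.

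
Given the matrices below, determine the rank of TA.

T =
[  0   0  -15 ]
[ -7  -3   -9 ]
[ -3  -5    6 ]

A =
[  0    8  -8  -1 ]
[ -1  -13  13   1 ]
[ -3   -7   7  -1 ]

2

First compute TA:
[[ 45, 105, -105,  15],
 [ 30,  46, -46,  13],
 [-13,  -1,   1,  -8]]
Now row reduce the product.
R2 ← R2 − (2/3)·R1: [0, -24, 24, 3]
R3 ← R3 + (13/45)·R1: [0, 88/3, -88/3, -11/3]
R3 ← R3 + (11/9)·R2: [0, 0, 0, 0]
2 nonzero rows, so rank(TA) = 2.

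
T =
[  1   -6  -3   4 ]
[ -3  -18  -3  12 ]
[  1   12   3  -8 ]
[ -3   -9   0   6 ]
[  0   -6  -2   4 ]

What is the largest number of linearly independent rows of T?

Row reduce to echelon form.
R2 ← R2 + (3)·R1: [0, -36, -12, 24]
R3 ← R3 − R1: [0, 18, 6, -12]
R4 ← R4 + (3)·R1: [0, -27, -9, 18]
R3 ← R3 + (1/2)·R2: [0, 0, 0, 0]
R4 ← R4 − (3/4)·R2: [0, 0, 0, 0]
R5 ← R5 − (1/6)·R2: [0, 0, 0, 0]
Echelon form has 2 nonzero rows, so rank(T) = 2.
The rank gives the maximum number of linearly independent rows: 2.

2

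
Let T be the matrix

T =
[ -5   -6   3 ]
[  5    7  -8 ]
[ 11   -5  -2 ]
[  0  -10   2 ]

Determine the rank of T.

Row reduce to echelon form.
R2 ← R2 + R1: [0, 1, -5]
R3 ← R3 + (11/5)·R1: [0, -91/5, 23/5]
R3 ← R3 + (91/5)·R2: [0, 0, -432/5]
R4 ← R4 + (10)·R2: [0, 0, -48]
R4 ← R4 − (5/9)·R3: [0, 0, 0]
Echelon form has 3 nonzero rows, so rank(T) = 3.

3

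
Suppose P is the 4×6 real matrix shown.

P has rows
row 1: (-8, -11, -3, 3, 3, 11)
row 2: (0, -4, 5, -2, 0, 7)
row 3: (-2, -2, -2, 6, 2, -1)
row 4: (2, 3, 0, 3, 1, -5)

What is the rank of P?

Row reduce to echelon form.
R3 ← R3 − (1/4)·R1: [0, 3/4, -5/4, 21/4, 5/4, -15/4]
R4 ← R4 + (1/4)·R1: [0, 1/4, -3/4, 15/4, 7/4, -9/4]
R3 ← R3 + (3/16)·R2: [0, 0, -5/16, 39/8, 5/4, -39/16]
R4 ← R4 + (1/16)·R2: [0, 0, -7/16, 29/8, 7/4, -29/16]
R4 ← R4 − (7/5)·R3: [0, 0, 0, -16/5, 0, 8/5]
Echelon form has 4 nonzero rows, so rank(P) = 4.

4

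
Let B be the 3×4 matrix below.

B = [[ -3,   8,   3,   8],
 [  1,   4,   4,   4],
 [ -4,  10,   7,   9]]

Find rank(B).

Row reduce to echelon form.
R2 ← R2 + (1/3)·R1: [0, 20/3, 5, 20/3]
R3 ← R3 − (4/3)·R1: [0, -2/3, 3, -5/3]
R3 ← R3 + (1/10)·R2: [0, 0, 7/2, -1]
Echelon form has 3 nonzero rows, so rank(B) = 3.

3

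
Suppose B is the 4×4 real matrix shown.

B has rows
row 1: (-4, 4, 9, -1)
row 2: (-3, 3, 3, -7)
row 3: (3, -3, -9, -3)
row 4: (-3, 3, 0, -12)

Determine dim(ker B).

2

Row reduce to echelon form.
R2 ← R2 − (3/4)·R1: [0, 0, -15/4, -25/4]
R3 ← R3 + (3/4)·R1: [0, 0, -9/4, -15/4]
R4 ← R4 − (3/4)·R1: [0, 0, -27/4, -45/4]
R3 ← R3 − (3/5)·R2: [0, 0, 0, 0]
R4 ← R4 − (9/5)·R2: [0, 0, 0, 0]
2 nonzero rows, so rank(B) = 2.
B has 4 columns; by rank–nullity, nullity = 4 − 2 = 2.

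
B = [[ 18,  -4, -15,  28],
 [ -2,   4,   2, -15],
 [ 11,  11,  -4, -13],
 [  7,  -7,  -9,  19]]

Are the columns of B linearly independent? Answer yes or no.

Row reduce B to echelon form.
R2 ← R2 + (1/9)·R1: [0, 32/9, 1/3, -107/9]
R3 ← R3 − (11/18)·R1: [0, 121/9, 31/6, -271/9]
R4 ← R4 − (7/18)·R1: [0, -49/9, -19/6, 73/9]
R3 ← R3 − (121/32)·R2: [0, 0, 125/32, 475/32]
R4 ← R4 + (49/32)·R2: [0, 0, -85/32, -323/32]
R4 ← R4 + (17/25)·R3: [0, 0, 0, 0]
3 pivots among 4 columns.
Only 3 < 4 pivot columns, so the columns are linearly dependent.

no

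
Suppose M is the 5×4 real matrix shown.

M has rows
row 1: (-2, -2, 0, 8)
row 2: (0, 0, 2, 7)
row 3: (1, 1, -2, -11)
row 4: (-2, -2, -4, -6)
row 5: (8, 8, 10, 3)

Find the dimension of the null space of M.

2

Row reduce to echelon form.
R3 ← R3 + (1/2)·R1: [0, 0, -2, -7]
R4 ← R4 − R1: [0, 0, -4, -14]
R5 ← R5 + (4)·R1: [0, 0, 10, 35]
R3 ← R3 + R2: [0, 0, 0, 0]
R4 ← R4 + (2)·R2: [0, 0, 0, 0]
R5 ← R5 − (5)·R2: [0, 0, 0, 0]
2 nonzero rows, so rank(M) = 2.
M has 4 columns; by rank–nullity, nullity = 4 − 2 = 2.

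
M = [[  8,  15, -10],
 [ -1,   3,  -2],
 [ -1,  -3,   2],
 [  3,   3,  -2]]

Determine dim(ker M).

1

Row reduce to echelon form.
R2 ← R2 + (1/8)·R1: [0, 39/8, -13/4]
R3 ← R3 + (1/8)·R1: [0, -9/8, 3/4]
R4 ← R4 − (3/8)·R1: [0, -21/8, 7/4]
R3 ← R3 + (3/13)·R2: [0, 0, 0]
R4 ← R4 + (7/13)·R2: [0, 0, 0]
2 nonzero rows, so rank(M) = 2.
M has 3 columns; by rank–nullity, nullity = 3 − 2 = 1.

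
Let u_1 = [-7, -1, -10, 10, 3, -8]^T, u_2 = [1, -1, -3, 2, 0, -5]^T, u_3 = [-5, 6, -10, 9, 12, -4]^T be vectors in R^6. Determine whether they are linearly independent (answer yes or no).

yes

Form the matrix with these vectors as rows and row reduce.
R2 ← R2 + (1/7)·R1: [0, -8/7, -31/7, 24/7, 3/7, -43/7]
R3 ← R3 − (5/7)·R1: [0, 47/7, -20/7, 13/7, 69/7, 12/7]
R3 ← R3 + (47/8)·R2: [0, 0, -231/8, 22, 99/8, -275/8]
3 nonzero rows, so the 3 vectors span a space of dimension 3.
Since 3 = 3, the vectors are linearly independent.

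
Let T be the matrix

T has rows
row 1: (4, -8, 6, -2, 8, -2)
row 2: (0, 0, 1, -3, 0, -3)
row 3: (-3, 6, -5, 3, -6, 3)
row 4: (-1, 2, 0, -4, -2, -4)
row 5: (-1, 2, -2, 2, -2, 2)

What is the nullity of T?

Row reduce to echelon form.
R3 ← R3 + (3/4)·R1: [0, 0, -1/2, 3/2, 0, 3/2]
R4 ← R4 + (1/4)·R1: [0, 0, 3/2, -9/2, 0, -9/2]
R5 ← R5 + (1/4)·R1: [0, 0, -1/2, 3/2, 0, 3/2]
R3 ← R3 + (1/2)·R2: [0, 0, 0, 0, 0, 0]
R4 ← R4 − (3/2)·R2: [0, 0, 0, 0, 0, 0]
R5 ← R5 + (1/2)·R2: [0, 0, 0, 0, 0, 0]
2 nonzero rows, so rank(T) = 2.
T has 6 columns; by rank–nullity, nullity = 6 − 2 = 4.

4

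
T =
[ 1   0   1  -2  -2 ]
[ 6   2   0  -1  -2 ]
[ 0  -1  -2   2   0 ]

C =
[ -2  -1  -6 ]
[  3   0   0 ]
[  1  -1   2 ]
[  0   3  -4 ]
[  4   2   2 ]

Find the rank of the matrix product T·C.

First compute TC:
[[ -9, -12,   0],
 [-14, -13, -36],
 [ -5,   8, -12]]
Now row reduce the product.
R2 ← R2 − (14/9)·R1: [0, 17/3, -36]
R3 ← R3 − (5/9)·R1: [0, 44/3, -12]
R3 ← R3 − (44/17)·R2: [0, 0, 1380/17]
3 nonzero rows, so rank(TC) = 3.

3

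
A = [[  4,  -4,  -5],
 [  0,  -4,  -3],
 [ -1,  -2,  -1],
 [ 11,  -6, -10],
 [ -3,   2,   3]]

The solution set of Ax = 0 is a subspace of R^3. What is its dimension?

Row reduce to echelon form.
R3 ← R3 + (1/4)·R1: [0, -3, -9/4]
R4 ← R4 − (11/4)·R1: [0, 5, 15/4]
R5 ← R5 + (3/4)·R1: [0, -1, -3/4]
R3 ← R3 − (3/4)·R2: [0, 0, 0]
R4 ← R4 + (5/4)·R2: [0, 0, 0]
R5 ← R5 − (1/4)·R2: [0, 0, 0]
2 nonzero rows, so rank(A) = 2.
A has 3 columns; by rank–nullity, nullity = 3 − 2 = 1.

1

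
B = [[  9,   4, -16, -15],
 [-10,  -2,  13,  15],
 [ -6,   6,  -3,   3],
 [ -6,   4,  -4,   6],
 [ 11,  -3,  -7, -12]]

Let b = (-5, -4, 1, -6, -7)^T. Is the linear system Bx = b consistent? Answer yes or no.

no

Row reduce the augmented matrix [B | b].
R2 ← R2 + (10/9)·R1: [0, 22/9, -43/9, -5/3, -86/9]
R3 ← R3 + (2/3)·R1: [0, 26/3, -41/3, -7, -7/3]
R4 ← R4 + (2/3)·R1: [0, 20/3, -44/3, -4, -28/3]
R5 ← R5 − (11/9)·R1: [0, -71/9, 113/9, 19/3, -8/9]
R3 ← R3 − (39/11)·R2: [0, 0, 36/11, -12/11, 347/11]
R4 ← R4 − (30/11)·R2: [0, 0, -18/11, 6/11, 184/11]
R5 ← R5 + (71/22)·R2: [0, 0, -63/22, 21/22, -349/11]
R4 ← R4 + (1/2)·R3: [0, 0, 0, 0, 65/2]
R5 ← R5 + (7/8)·R3: [0, 0, 0, 0, -33/8]
R5 ← R5 + (33/260)·R4: [0, 0, 0, 0, 0]
The echelon form has 4 nonzero rows; the last pivot sits in the augmented column, so rank(B) = 3 but rank([B|b]) = 4.
Since the ranks differ, the system is inconsistent.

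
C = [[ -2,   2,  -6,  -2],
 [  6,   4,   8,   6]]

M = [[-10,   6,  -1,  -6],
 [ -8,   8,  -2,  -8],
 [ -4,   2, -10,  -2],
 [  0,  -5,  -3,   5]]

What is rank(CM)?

First compute CM:
[[ 28,   2,  64,  -2],
 [-124,  54, -112, -54]]
Now row reduce the product.
R2 ← R2 + (31/7)·R1: [0, 440/7, 1200/7, -440/7]
2 nonzero rows, so rank(CM) = 2.

2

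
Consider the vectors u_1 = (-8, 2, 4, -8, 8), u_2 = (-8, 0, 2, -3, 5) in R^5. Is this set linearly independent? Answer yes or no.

Form the matrix with these vectors as rows and row reduce.
R2 ← R2 − R1: [0, -2, -2, 5, -3]
2 nonzero rows, so the 2 vectors span a space of dimension 2.
Since 2 = 2, the vectors are linearly independent.

yes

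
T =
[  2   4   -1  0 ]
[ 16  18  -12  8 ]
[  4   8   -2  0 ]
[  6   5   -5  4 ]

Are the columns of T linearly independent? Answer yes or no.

Row reduce T to echelon form.
R2 ← R2 − (8)·R1: [0, -14, -4, 8]
R3 ← R3 − (2)·R1: [0, 0, 0, 0]
R4 ← R4 − (3)·R1: [0, -7, -2, 4]
R4 ← R4 − (1/2)·R2: [0, 0, 0, 0]
2 pivots among 4 columns.
Only 2 < 4 pivot columns, so the columns are linearly dependent.

no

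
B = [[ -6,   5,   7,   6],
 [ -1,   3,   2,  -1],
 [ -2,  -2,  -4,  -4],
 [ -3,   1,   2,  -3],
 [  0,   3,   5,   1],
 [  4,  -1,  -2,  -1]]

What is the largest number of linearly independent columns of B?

4

Row reduce to echelon form.
R2 ← R2 − (1/6)·R1: [0, 13/6, 5/6, -2]
R3 ← R3 − (1/3)·R1: [0, -11/3, -19/3, -6]
R4 ← R4 − (1/2)·R1: [0, -3/2, -3/2, -6]
R6 ← R6 + (2/3)·R1: [0, 7/3, 8/3, 3]
R3 ← R3 + (22/13)·R2: [0, 0, -64/13, -122/13]
R4 ← R4 + (9/13)·R2: [0, 0, -12/13, -96/13]
R5 ← R5 − (18/13)·R2: [0, 0, 50/13, 49/13]
R6 ← R6 − (14/13)·R2: [0, 0, 23/13, 67/13]
R4 ← R4 − (3/16)·R3: [0, 0, 0, -45/8]
R5 ← R5 + (25/32)·R3: [0, 0, 0, -57/16]
R6 ← R6 + (23/64)·R3: [0, 0, 0, 57/32]
R5 ← R5 − (19/30)·R4: [0, 0, 0, 0]
R6 ← R6 + (19/60)·R4: [0, 0, 0, 0]
Echelon form has 4 nonzero rows, so rank(B) = 4.
The rank gives the maximum number of linearly independent columns: 4.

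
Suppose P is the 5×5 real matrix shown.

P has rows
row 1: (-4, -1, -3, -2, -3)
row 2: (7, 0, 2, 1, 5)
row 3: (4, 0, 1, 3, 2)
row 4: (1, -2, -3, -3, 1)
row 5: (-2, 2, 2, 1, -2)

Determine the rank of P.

Row reduce to echelon form.
R2 ← R2 + (7/4)·R1: [0, -7/4, -13/4, -5/2, -1/4]
R3 ← R3 + R1: [0, -1, -2, 1, -1]
R4 ← R4 + (1/4)·R1: [0, -9/4, -15/4, -7/2, 1/4]
R5 ← R5 − (1/2)·R1: [0, 5/2, 7/2, 2, -1/2]
R3 ← R3 − (4/7)·R2: [0, 0, -1/7, 17/7, -6/7]
R4 ← R4 − (9/7)·R2: [0, 0, 3/7, -2/7, 4/7]
R5 ← R5 + (10/7)·R2: [0, 0, -8/7, -11/7, -6/7]
R4 ← R4 + (3)·R3: [0, 0, 0, 7, -2]
R5 ← R5 − (8)·R3: [0, 0, 0, -21, 6]
R5 ← R5 + (3)·R4: [0, 0, 0, 0, 0]
Echelon form has 4 nonzero rows, so rank(P) = 4.

4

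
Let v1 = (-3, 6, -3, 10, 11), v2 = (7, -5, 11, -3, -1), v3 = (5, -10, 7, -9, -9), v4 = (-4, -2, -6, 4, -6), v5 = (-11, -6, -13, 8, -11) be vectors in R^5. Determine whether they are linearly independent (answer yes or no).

yes

Form the matrix with these vectors as rows and row reduce.
R2 ← R2 + (7/3)·R1: [0, 9, 4, 61/3, 74/3]
R3 ← R3 + (5/3)·R1: [0, 0, 2, 23/3, 28/3]
R4 ← R4 − (4/3)·R1: [0, -10, -2, -28/3, -62/3]
R5 ← R5 − (11/3)·R1: [0, -28, -2, -86/3, -154/3]
R4 ← R4 + (10/9)·R2: [0, 0, 22/9, 358/27, 182/27]
R5 ← R5 + (28/9)·R2: [0, 0, 94/9, 934/27, 686/27]
R4 ← R4 − (11/9)·R3: [0, 0, 0, 35/9, -14/3]
R5 ← R5 − (47/9)·R3: [0, 0, 0, -49/9, -70/3]
R5 ← R5 + (7/5)·R4: [0, 0, 0, 0, -448/15]
5 nonzero rows, so the 5 vectors span a space of dimension 5.
Since 5 = 5, the vectors are linearly independent.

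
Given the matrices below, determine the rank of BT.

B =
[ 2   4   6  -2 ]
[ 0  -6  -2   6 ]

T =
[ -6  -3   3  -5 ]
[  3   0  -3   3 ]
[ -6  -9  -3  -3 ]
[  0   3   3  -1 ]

First compute BT:
[[-36, -66, -30, -14],
 [ -6,  36,  42, -18]]
Now row reduce the product.
R2 ← R2 − (1/6)·R1: [0, 47, 47, -47/3]
2 nonzero rows, so rank(BT) = 2.

2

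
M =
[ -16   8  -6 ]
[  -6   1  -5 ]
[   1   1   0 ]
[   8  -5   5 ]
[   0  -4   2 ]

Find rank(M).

3

Row reduce to echelon form.
R2 ← R2 − (3/8)·R1: [0, -2, -11/4]
R3 ← R3 + (1/16)·R1: [0, 3/2, -3/8]
R4 ← R4 + (1/2)·R1: [0, -1, 2]
R3 ← R3 + (3/4)·R2: [0, 0, -39/16]
R4 ← R4 − (1/2)·R2: [0, 0, 27/8]
R5 ← R5 − (2)·R2: [0, 0, 15/2]
R4 ← R4 + (18/13)·R3: [0, 0, 0]
R5 ← R5 + (40/13)·R3: [0, 0, 0]
Echelon form has 3 nonzero rows, so rank(M) = 3.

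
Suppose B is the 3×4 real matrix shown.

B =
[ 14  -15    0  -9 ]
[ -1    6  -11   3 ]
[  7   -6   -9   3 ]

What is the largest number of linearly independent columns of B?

Row reduce to echelon form.
R2 ← R2 + (1/14)·R1: [0, 69/14, -11, 33/14]
R3 ← R3 − (1/2)·R1: [0, 3/2, -9, 15/2]
R3 ← R3 − (7/23)·R2: [0, 0, -130/23, 156/23]
Echelon form has 3 nonzero rows, so rank(B) = 3.
The rank gives the maximum number of linearly independent columns: 3.

3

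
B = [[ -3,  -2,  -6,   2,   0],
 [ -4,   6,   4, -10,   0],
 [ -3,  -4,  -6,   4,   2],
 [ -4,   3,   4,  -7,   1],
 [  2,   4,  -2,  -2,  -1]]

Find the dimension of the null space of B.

1

Row reduce to echelon form.
R2 ← R2 − (4/3)·R1: [0, 26/3, 12, -38/3, 0]
R3 ← R3 − R1: [0, -2, 0, 2, 2]
R4 ← R4 − (4/3)·R1: [0, 17/3, 12, -29/3, 1]
R5 ← R5 + (2/3)·R1: [0, 8/3, -6, -2/3, -1]
R3 ← R3 + (3/13)·R2: [0, 0, 36/13, -12/13, 2]
R4 ← R4 − (17/26)·R2: [0, 0, 54/13, -18/13, 1]
R5 ← R5 − (4/13)·R2: [0, 0, -126/13, 42/13, -1]
R4 ← R4 − (3/2)·R3: [0, 0, 0, 0, -2]
R5 ← R5 + (7/2)·R3: [0, 0, 0, 0, 6]
R5 ← R5 + (3)·R4: [0, 0, 0, 0, 0]
4 nonzero rows, so rank(B) = 4.
B has 5 columns; by rank–nullity, nullity = 5 − 4 = 1.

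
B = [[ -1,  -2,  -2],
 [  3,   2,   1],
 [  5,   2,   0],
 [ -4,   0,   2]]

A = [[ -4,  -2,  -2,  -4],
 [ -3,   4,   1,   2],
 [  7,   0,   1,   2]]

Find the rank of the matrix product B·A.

First compute BA:
[[ -4,  -6,  -2,  -4],
 [-11,   2,  -3,  -6],
 [-26,  -2,  -8, -16],
 [ 30,   8,  10,  20]]
Now row reduce the product.
R2 ← R2 − (11/4)·R1: [0, 37/2, 5/2, 5]
R3 ← R3 − (13/2)·R1: [0, 37, 5, 10]
R4 ← R4 + (15/2)·R1: [0, -37, -5, -10]
R3 ← R3 − (2)·R2: [0, 0, 0, 0]
R4 ← R4 + (2)·R2: [0, 0, 0, 0]
2 nonzero rows, so rank(BA) = 2.

2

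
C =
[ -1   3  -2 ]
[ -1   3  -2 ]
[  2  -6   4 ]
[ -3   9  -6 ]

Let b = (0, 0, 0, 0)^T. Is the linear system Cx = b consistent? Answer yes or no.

Row reduce the augmented matrix [C | b].
R2 ← R2 − R1: [0, 0, 0, 0]
R3 ← R3 + (2)·R1: [0, 0, 0, 0]
R4 ← R4 − (3)·R1: [0, 0, 0, 0]
The echelon form has 1 nonzero rows, and every pivot lies in the first 3 columns, so rank(C) = rank([C|b]) = 1.
The system is consistent.

yes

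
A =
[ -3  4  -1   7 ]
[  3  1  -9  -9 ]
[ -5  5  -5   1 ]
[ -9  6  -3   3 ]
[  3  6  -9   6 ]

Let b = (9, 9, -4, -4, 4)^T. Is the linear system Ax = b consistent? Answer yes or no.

no

Row reduce the augmented matrix [A | b].
R2 ← R2 + R1: [0, 5, -10, -2, 18]
R3 ← R3 − (5/3)·R1: [0, -5/3, -10/3, -32/3, -19]
R4 ← R4 − (3)·R1: [0, -6, 0, -18, -31]
R5 ← R5 + R1: [0, 10, -10, 13, 13]
R3 ← R3 + (1/3)·R2: [0, 0, -20/3, -34/3, -13]
R4 ← R4 + (6/5)·R2: [0, 0, -12, -102/5, -47/5]
R5 ← R5 − (2)·R2: [0, 0, 10, 17, -23]
R4 ← R4 − (9/5)·R3: [0, 0, 0, 0, 14]
R5 ← R5 + (3/2)·R3: [0, 0, 0, 0, -85/2]
R5 ← R5 + (85/28)·R4: [0, 0, 0, 0, 0]
The echelon form has 4 nonzero rows; the last pivot sits in the augmented column, so rank(A) = 3 but rank([A|b]) = 4.
Since the ranks differ, the system is inconsistent.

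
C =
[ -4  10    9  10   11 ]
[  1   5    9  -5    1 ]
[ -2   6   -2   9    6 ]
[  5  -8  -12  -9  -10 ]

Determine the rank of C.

Row reduce to echelon form.
R2 ← R2 + (1/4)·R1: [0, 15/2, 45/4, -5/2, 15/4]
R3 ← R3 − (1/2)·R1: [0, 1, -13/2, 4, 1/2]
R4 ← R4 + (5/4)·R1: [0, 9/2, -3/4, 7/2, 15/4]
R3 ← R3 − (2/15)·R2: [0, 0, -8, 13/3, 0]
R4 ← R4 − (3/5)·R2: [0, 0, -15/2, 5, 3/2]
R4 ← R4 − (15/16)·R3: [0, 0, 0, 15/16, 3/2]
Echelon form has 4 nonzero rows, so rank(C) = 4.

4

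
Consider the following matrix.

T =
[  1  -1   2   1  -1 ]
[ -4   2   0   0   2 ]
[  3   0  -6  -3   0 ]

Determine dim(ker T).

3

Row reduce to echelon form.
R2 ← R2 + (4)·R1: [0, -2, 8, 4, -2]
R3 ← R3 − (3)·R1: [0, 3, -12, -6, 3]
R3 ← R3 + (3/2)·R2: [0, 0, 0, 0, 0]
2 nonzero rows, so rank(T) = 2.
T has 5 columns; by rank–nullity, nullity = 5 − 2 = 3.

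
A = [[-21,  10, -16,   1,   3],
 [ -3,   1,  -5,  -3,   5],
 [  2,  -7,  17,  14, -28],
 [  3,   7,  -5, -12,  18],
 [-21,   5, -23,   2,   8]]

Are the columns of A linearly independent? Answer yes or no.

no

Row reduce A to echelon form.
R2 ← R2 − (1/7)·R1: [0, -3/7, -19/7, -22/7, 32/7]
R3 ← R3 + (2/21)·R1: [0, -127/21, 325/21, 296/21, -194/7]
R4 ← R4 + (1/7)·R1: [0, 59/7, -51/7, -83/7, 129/7]
R5 ← R5 − R1: [0, -5, -7, 1, 5]
R3 ← R3 − (127/9)·R2: [0, 0, 484/9, 526/9, -830/9]
R4 ← R4 + (59/3)·R2: [0, 0, -182/3, -221/3, 325/3]
R5 ← R5 − (35/3)·R2: [0, 0, 74/3, 113/3, -145/3]
R4 ← R4 + (273/242)·R3: [0, 0, 0, -936/121, 520/121]
R5 ← R5 − (111/242)·R3: [0, 0, 0, 1314/121, -730/121]
R5 ← R5 + (73/52)·R4: [0, 0, 0, 0, 0]
4 pivots among 5 columns.
Only 4 < 5 pivot columns, so the columns are linearly dependent.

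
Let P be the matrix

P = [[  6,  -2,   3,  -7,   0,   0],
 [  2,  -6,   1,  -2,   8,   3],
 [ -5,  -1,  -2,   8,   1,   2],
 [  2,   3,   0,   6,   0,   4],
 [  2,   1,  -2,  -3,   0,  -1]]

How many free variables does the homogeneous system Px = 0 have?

Row reduce to echelon form.
R2 ← R2 − (1/3)·R1: [0, -16/3, 0, 1/3, 8, 3]
R3 ← R3 + (5/6)·R1: [0, -8/3, 1/2, 13/6, 1, 2]
R4 ← R4 − (1/3)·R1: [0, 11/3, -1, 25/3, 0, 4]
R5 ← R5 − (1/3)·R1: [0, 5/3, -3, -2/3, 0, -1]
R3 ← R3 − (1/2)·R2: [0, 0, 1/2, 2, -3, 1/2]
R4 ← R4 + (11/16)·R2: [0, 0, -1, 137/16, 11/2, 97/16]
R5 ← R5 + (5/16)·R2: [0, 0, -3, -9/16, 5/2, -1/16]
R4 ← R4 + (2)·R3: [0, 0, 0, 201/16, -1/2, 113/16]
R5 ← R5 + (6)·R3: [0, 0, 0, 183/16, -31/2, 47/16]
R5 ← R5 − (61/67)·R4: [0, 0, 0, 0, -1008/67, -234/67]
5 nonzero rows, so rank(P) = 5.
P has 6 columns; by rank–nullity, nullity = 6 − 5 = 1.

1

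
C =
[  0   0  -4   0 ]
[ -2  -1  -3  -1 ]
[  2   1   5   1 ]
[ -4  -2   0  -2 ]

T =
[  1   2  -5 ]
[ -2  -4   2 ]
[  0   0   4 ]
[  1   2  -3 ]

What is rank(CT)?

2

First compute CT:
[[  0,   0, -16],
 [ -1,  -2,  -1],
 [  1,   2,   9],
 [ -2,  -4,  22]]
Now row reduce the product.
Swap R1 ↔ R2
R3 ← R3 + R1: [0, 0, 8]
R4 ← R4 − (2)·R1: [0, 0, 24]
R3 ← R3 + (1/2)·R2: [0, 0, 0]
R4 ← R4 + (3/2)·R2: [0, 0, 0]
2 nonzero rows, so rank(CT) = 2.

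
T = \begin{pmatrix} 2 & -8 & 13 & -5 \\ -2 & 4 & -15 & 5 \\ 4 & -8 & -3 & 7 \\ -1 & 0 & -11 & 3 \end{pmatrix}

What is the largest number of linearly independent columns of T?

Row reduce to echelon form.
R2 ← R2 + R1: [0, -4, -2, 0]
R3 ← R3 − (2)·R1: [0, 8, -29, 17]
R4 ← R4 + (1/2)·R1: [0, -4, -9/2, 1/2]
R3 ← R3 + (2)·R2: [0, 0, -33, 17]
R4 ← R4 − R2: [0, 0, -5/2, 1/2]
R4 ← R4 − (5/66)·R3: [0, 0, 0, -26/33]
Echelon form has 4 nonzero rows, so rank(T) = 4.
The rank gives the maximum number of linearly independent columns: 4.

4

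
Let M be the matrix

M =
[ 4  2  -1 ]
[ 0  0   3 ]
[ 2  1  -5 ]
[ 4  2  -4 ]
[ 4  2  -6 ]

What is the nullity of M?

Row reduce to echelon form.
R3 ← R3 − (1/2)·R1: [0, 0, -9/2]
R4 ← R4 − R1: [0, 0, -3]
R5 ← R5 − R1: [0, 0, -5]
R3 ← R3 + (3/2)·R2: [0, 0, 0]
R4 ← R4 + R2: [0, 0, 0]
R5 ← R5 + (5/3)·R2: [0, 0, 0]
2 nonzero rows, so rank(M) = 2.
M has 3 columns; by rank–nullity, nullity = 3 − 2 = 1.

1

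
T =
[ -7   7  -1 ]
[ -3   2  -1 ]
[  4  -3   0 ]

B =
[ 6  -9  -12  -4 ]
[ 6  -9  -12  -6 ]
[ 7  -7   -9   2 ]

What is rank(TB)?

3

First compute TB:
[[ -7,   7,   9, -16],
 [-13,  16,  21,  -2],
 [  6,  -9, -12,   2]]
Now row reduce the product.
R2 ← R2 − (13/7)·R1: [0, 3, 30/7, 194/7]
R3 ← R3 + (6/7)·R1: [0, -3, -30/7, -82/7]
R3 ← R3 + R2: [0, 0, 0, 16]
3 nonzero rows, so rank(TB) = 3.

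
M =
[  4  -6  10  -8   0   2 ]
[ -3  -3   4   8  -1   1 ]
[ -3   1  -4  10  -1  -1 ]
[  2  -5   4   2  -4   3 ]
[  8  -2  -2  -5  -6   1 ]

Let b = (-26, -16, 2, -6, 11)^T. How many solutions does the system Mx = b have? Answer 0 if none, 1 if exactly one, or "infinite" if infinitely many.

infinite

Row reduce the augmented matrix [M | b].
R2 ← R2 + (3/4)·R1: [0, -15/2, 23/2, 2, -1, 5/2, -71/2]
R3 ← R3 + (3/4)·R1: [0, -7/2, 7/2, 4, -1, 1/2, -35/2]
R4 ← R4 − (1/2)·R1: [0, -2, -1, 6, -4, 2, 7]
R5 ← R5 − (2)·R1: [0, 10, -22, 11, -6, -3, 63]
R3 ← R3 − (7/15)·R2: [0, 0, -28/15, 46/15, -8/15, -2/3, -14/15]
R4 ← R4 − (4/15)·R2: [0, 0, -61/15, 82/15, -56/15, 4/3, 247/15]
R5 ← R5 + (4/3)·R2: [0, 0, -20/3, 41/3, -22/3, 1/3, 47/3]
R4 ← R4 − (61/28)·R3: [0, 0, 0, -17/14, -18/7, 39/14, 37/2]
R5 ← R5 − (25/7)·R3: [0, 0, 0, 19/7, -38/7, 19/7, 19]
R5 ← R5 + (38/17)·R4: [0, 0, 0, 0, -190/17, 152/17, 1026/17]
The echelon form has 5 nonzero rows, and every pivot lies in the first 6 columns, so rank(M) = rank([M|b]) = 5.
The system is consistent.
rank = 5 < 6 unknowns, so there are infinitely many solutions.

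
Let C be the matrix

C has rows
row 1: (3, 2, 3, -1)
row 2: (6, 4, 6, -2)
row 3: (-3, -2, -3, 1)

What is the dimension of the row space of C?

Row reduce to echelon form.
R2 ← R2 − (2)·R1: [0, 0, 0, 0]
R3 ← R3 + R1: [0, 0, 0, 0]
Echelon form has 1 nonzero row, so rank(C) = 1.
The row space has dimension equal to the rank: 1.

1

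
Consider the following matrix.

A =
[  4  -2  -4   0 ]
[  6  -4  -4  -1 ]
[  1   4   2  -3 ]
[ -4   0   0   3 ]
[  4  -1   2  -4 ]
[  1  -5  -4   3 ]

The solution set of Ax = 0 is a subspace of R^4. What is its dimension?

1

Row reduce to echelon form.
R2 ← R2 − (3/2)·R1: [0, -1, 2, -1]
R3 ← R3 − (1/4)·R1: [0, 9/2, 3, -3]
R4 ← R4 + R1: [0, -2, -4, 3]
R5 ← R5 − R1: [0, 1, 6, -4]
R6 ← R6 − (1/4)·R1: [0, -9/2, -3, 3]
R3 ← R3 + (9/2)·R2: [0, 0, 12, -15/2]
R4 ← R4 − (2)·R2: [0, 0, -8, 5]
R5 ← R5 + R2: [0, 0, 8, -5]
R6 ← R6 − (9/2)·R2: [0, 0, -12, 15/2]
R4 ← R4 + (2/3)·R3: [0, 0, 0, 0]
R5 ← R5 − (2/3)·R3: [0, 0, 0, 0]
R6 ← R6 + R3: [0, 0, 0, 0]
3 nonzero rows, so rank(A) = 3.
A has 4 columns; by rank–nullity, nullity = 4 − 3 = 1.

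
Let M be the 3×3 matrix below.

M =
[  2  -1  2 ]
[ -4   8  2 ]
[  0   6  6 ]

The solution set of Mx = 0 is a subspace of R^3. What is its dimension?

Row reduce to echelon form.
R2 ← R2 + (2)·R1: [0, 6, 6]
R3 ← R3 − R2: [0, 0, 0]
2 nonzero rows, so rank(M) = 2.
M has 3 columns; by rank–nullity, nullity = 3 − 2 = 1.

1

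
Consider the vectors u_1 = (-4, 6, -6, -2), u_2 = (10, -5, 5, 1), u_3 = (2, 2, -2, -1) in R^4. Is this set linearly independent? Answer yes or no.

Form the matrix with these vectors as rows and row reduce.
R2 ← R2 + (5/2)·R1: [0, 10, -10, -4]
R3 ← R3 + (1/2)·R1: [0, 5, -5, -2]
R3 ← R3 − (1/2)·R2: [0, 0, 0, 0]
2 nonzero rows, so the 3 vectors span a space of dimension 2.
Since 2 < 3, the vectors are linearly dependent.

no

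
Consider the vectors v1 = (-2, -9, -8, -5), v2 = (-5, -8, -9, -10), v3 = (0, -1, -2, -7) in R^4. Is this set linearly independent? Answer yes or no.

Form the matrix with these vectors as rows and row reduce.
R2 ← R2 − (5/2)·R1: [0, 29/2, 11, 5/2]
R3 ← R3 + (2/29)·R2: [0, 0, -36/29, -198/29]
3 nonzero rows, so the 3 vectors span a space of dimension 3.
Since 3 = 3, the vectors are linearly independent.

yes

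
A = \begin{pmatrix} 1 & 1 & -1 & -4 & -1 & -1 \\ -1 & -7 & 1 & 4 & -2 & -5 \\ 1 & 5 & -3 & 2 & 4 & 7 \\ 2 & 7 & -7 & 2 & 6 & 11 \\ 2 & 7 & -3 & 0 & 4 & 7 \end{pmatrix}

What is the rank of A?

4

Row reduce to echelon form.
R2 ← R2 + R1: [0, -6, 0, 0, -3, -6]
R3 ← R3 − R1: [0, 4, -2, 6, 5, 8]
R4 ← R4 − (2)·R1: [0, 5, -5, 10, 8, 13]
R5 ← R5 − (2)·R1: [0, 5, -1, 8, 6, 9]
R3 ← R3 + (2/3)·R2: [0, 0, -2, 6, 3, 4]
R4 ← R4 + (5/6)·R2: [0, 0, -5, 10, 11/2, 8]
R5 ← R5 + (5/6)·R2: [0, 0, -1, 8, 7/2, 4]
R4 ← R4 − (5/2)·R3: [0, 0, 0, -5, -2, -2]
R5 ← R5 − (1/2)·R3: [0, 0, 0, 5, 2, 2]
R5 ← R5 + R4: [0, 0, 0, 0, 0, 0]
Echelon form has 4 nonzero rows, so rank(A) = 4.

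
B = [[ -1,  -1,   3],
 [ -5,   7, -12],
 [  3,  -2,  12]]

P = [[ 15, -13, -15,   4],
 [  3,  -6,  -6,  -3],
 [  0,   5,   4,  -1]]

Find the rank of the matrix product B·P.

First compute BP:
[[-18,  34,  33,  -4],
 [-54, -37, -15, -29],
 [ 39,  33,  15,   6]]
Now row reduce the product.
R2 ← R2 − (3)·R1: [0, -139, -114, -17]
R3 ← R3 + (13/6)·R1: [0, 320/3, 173/2, -8/3]
R3 ← R3 + (320/417)·R2: [0, 0, -273/278, -2184/139]
3 nonzero rows, so rank(BP) = 3.

3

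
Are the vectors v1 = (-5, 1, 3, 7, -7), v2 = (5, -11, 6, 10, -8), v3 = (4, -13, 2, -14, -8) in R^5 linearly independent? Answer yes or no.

Form the matrix with these vectors as rows and row reduce.
R2 ← R2 + R1: [0, -10, 9, 17, -15]
R3 ← R3 + (4/5)·R1: [0, -61/5, 22/5, -42/5, -68/5]
R3 ← R3 − (61/50)·R2: [0, 0, -329/50, -1457/50, 47/10]
3 nonzero rows, so the 3 vectors span a space of dimension 3.
Since 3 = 3, the vectors are linearly independent.

yes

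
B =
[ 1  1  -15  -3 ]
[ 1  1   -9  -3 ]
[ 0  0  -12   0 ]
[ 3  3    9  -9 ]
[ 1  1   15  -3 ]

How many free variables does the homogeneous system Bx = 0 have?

Row reduce to echelon form.
R2 ← R2 − R1: [0, 0, 6, 0]
R4 ← R4 − (3)·R1: [0, 0, 54, 0]
R5 ← R5 − R1: [0, 0, 30, 0]
R3 ← R3 + (2)·R2: [0, 0, 0, 0]
R4 ← R4 − (9)·R2: [0, 0, 0, 0]
R5 ← R5 − (5)·R2: [0, 0, 0, 0]
2 nonzero rows, so rank(B) = 2.
B has 4 columns; by rank–nullity, nullity = 4 − 2 = 2.

2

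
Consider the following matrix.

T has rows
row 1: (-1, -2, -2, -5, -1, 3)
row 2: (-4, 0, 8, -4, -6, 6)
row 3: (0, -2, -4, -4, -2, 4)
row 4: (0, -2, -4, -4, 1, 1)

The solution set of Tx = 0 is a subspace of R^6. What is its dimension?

Row reduce to echelon form.
R2 ← R2 − (4)·R1: [0, 8, 16, 16, -2, -6]
R3 ← R3 + (1/4)·R2: [0, 0, 0, 0, -5/2, 5/2]
R4 ← R4 + (1/4)·R2: [0, 0, 0, 0, 1/2, -1/2]
R4 ← R4 + (1/5)·R3: [0, 0, 0, 0, 0, 0]
3 nonzero rows, so rank(T) = 3.
T has 6 columns; by rank–nullity, nullity = 6 − 3 = 3.

3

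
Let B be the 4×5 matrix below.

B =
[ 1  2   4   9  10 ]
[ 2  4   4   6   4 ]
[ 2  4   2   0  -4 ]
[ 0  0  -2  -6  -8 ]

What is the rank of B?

2

Row reduce to echelon form.
R2 ← R2 − (2)·R1: [0, 0, -4, -12, -16]
R3 ← R3 − (2)·R1: [0, 0, -6, -18, -24]
R3 ← R3 − (3/2)·R2: [0, 0, 0, 0, 0]
R4 ← R4 − (1/2)·R2: [0, 0, 0, 0, 0]
Echelon form has 2 nonzero rows, so rank(B) = 2.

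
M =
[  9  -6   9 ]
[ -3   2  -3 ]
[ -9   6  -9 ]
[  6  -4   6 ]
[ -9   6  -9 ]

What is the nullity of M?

Row reduce to echelon form.
R2 ← R2 + (1/3)·R1: [0, 0, 0]
R3 ← R3 + R1: [0, 0, 0]
R4 ← R4 − (2/3)·R1: [0, 0, 0]
R5 ← R5 + R1: [0, 0, 0]
1 nonzero row, so rank(M) = 1.
M has 3 columns; by rank–nullity, nullity = 3 − 1 = 2.

2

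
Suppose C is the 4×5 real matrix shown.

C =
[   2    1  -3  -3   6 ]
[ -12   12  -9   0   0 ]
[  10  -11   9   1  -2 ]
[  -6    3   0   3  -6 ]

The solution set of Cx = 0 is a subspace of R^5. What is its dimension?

Row reduce to echelon form.
R2 ← R2 + (6)·R1: [0, 18, -27, -18, 36]
R3 ← R3 − (5)·R1: [0, -16, 24, 16, -32]
R4 ← R4 + (3)·R1: [0, 6, -9, -6, 12]
R3 ← R3 + (8/9)·R2: [0, 0, 0, 0, 0]
R4 ← R4 − (1/3)·R2: [0, 0, 0, 0, 0]
2 nonzero rows, so rank(C) = 2.
C has 5 columns; by rank–nullity, nullity = 5 − 2 = 3.

3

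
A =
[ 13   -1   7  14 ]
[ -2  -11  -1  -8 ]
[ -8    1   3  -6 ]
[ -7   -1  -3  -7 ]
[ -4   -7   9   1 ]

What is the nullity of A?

0

Row reduce to echelon form.
R2 ← R2 + (2/13)·R1: [0, -145/13, 1/13, -76/13]
R3 ← R3 + (8/13)·R1: [0, 5/13, 95/13, 34/13]
R4 ← R4 + (7/13)·R1: [0, -20/13, 10/13, 7/13]
R5 ← R5 + (4/13)·R1: [0, -95/13, 145/13, 69/13]
R3 ← R3 + (1/29)·R2: [0, 0, 212/29, 70/29]
R4 ← R4 − (4/29)·R2: [0, 0, 22/29, 39/29]
R5 ← R5 − (19/29)·R2: [0, 0, 322/29, 265/29]
R4 ← R4 − (11/106)·R3: [0, 0, 0, 58/53]
R5 ← R5 − (161/106)·R3: [0, 0, 0, 290/53]
R5 ← R5 − (5)·R4: [0, 0, 0, 0]
4 nonzero rows, so rank(A) = 4.
A has 4 columns; by rank–nullity, nullity = 4 − 4 = 0.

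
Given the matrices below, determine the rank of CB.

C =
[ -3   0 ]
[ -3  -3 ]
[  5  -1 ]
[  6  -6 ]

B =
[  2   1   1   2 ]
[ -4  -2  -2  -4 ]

First compute CB:
[[ -6,  -3,  -3,  -6],
 [  6,   3,   3,   6],
 [ 14,   7,   7,  14],
 [ 36,  18,  18,  36]]
Now row reduce the product.
R2 ← R2 + R1: [0, 0, 0, 0]
R3 ← R3 + (7/3)·R1: [0, 0, 0, 0]
R4 ← R4 + (6)·R1: [0, 0, 0, 0]
1 nonzero row, so rank(CB) = 1.

1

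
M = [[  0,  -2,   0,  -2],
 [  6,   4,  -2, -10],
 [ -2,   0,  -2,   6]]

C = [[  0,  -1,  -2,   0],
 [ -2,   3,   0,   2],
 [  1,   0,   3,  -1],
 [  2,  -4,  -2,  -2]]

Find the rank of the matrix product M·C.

2

First compute MC:
[[  0,   2,   4,   0],
 [-30,  46,   2,  30],
 [ 10, -22, -14, -10]]
Now row reduce the product.
Swap R1 ↔ R2
R3 ← R3 + (1/3)·R1: [0, -20/3, -40/3, 0]
R3 ← R3 + (10/3)·R2: [0, 0, 0, 0]
2 nonzero rows, so rank(MC) = 2.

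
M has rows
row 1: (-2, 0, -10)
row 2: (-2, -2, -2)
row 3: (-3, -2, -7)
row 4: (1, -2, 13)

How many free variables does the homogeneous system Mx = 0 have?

Row reduce to echelon form.
R2 ← R2 − R1: [0, -2, 8]
R3 ← R3 − (3/2)·R1: [0, -2, 8]
R4 ← R4 + (1/2)·R1: [0, -2, 8]
R3 ← R3 − R2: [0, 0, 0]
R4 ← R4 − R2: [0, 0, 0]
2 nonzero rows, so rank(M) = 2.
M has 3 columns; by rank–nullity, nullity = 3 − 2 = 1.

1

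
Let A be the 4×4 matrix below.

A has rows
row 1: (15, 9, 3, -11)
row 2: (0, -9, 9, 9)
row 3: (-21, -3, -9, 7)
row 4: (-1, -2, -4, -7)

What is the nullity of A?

0

Row reduce to echelon form.
R3 ← R3 + (7/5)·R1: [0, 48/5, -24/5, -42/5]
R4 ← R4 + (1/15)·R1: [0, -7/5, -19/5, -116/15]
R3 ← R3 + (16/15)·R2: [0, 0, 24/5, 6/5]
R4 ← R4 − (7/45)·R2: [0, 0, -26/5, -137/15]
R4 ← R4 + (13/12)·R3: [0, 0, 0, -47/6]
4 nonzero rows, so rank(A) = 4.
A has 4 columns; by rank–nullity, nullity = 4 − 4 = 0.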